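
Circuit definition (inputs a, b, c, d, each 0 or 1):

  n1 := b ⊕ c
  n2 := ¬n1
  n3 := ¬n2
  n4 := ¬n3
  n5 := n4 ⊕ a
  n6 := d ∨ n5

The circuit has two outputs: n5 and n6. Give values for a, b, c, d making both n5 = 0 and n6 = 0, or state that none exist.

Check with a=0, b=0, c=1, d=0:
n1 = b ⊕ c = 0 ⊕ 1 = 1
n2 = ¬n1 = ¬1 = 0
n3 = ¬n2 = ¬0 = 1
n4 = ¬n3 = ¬1 = 0
n5 = n4 ⊕ a = 0 ⊕ 0 = 0
n6 = d ∨ n5 = 0 ∨ 0 = 0
So n5 = 0 and n6 = 0.

a=0, b=0, c=1, d=0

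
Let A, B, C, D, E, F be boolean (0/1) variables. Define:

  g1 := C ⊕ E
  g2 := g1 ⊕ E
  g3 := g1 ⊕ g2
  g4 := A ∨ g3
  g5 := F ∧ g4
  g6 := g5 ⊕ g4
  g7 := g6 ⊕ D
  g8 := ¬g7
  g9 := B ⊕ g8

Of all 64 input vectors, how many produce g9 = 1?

g9 = B ⊕ g8 must be 1, so B and g8 differ.
Enumerating the 64 input combinations, 32 give g9 = 1 and 32 give g9 = 0.

32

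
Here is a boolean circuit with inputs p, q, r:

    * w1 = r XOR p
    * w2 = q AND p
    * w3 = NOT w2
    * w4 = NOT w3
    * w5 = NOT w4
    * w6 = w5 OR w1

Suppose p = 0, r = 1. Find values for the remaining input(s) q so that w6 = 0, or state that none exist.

no solution exists

With p = 0, r = 1 fixed, none of the 2 settings of q give w6 = 0.
For example, with q=1:
w1 = r XOR p = 1 XOR 0 = 1
w2 = q AND p = 1 AND 0 = 0
w3 = NOT w2 = NOT 0 = 1
w4 = NOT w3 = NOT 1 = 0
w5 = NOT w4 = NOT 0 = 1
w6 = w5 OR w1 = 1 OR 1 = 1
giving w6 = 1 ≠ 0.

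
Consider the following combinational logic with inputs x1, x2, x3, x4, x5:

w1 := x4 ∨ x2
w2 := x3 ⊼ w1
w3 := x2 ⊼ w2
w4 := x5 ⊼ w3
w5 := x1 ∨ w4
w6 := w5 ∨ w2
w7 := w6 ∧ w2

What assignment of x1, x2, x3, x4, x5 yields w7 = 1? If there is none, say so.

x1=1, x2=0, x3=1, x4=0, x5=0

w7 = w6 ∧ w2 must be 1, so both w6 = 1 and w2 = 1.
Check with x1=1, x2=0, x3=1, x4=0, x5=0:
w1 = x4 ∨ x2 = 0 ∨ 0 = 0
w2 = x3 ⊼ w1 = 1 ⊼ 0 = 1
w3 = x2 ⊼ w2 = 0 ⊼ 1 = 1
w4 = x5 ⊼ w3 = 0 ⊼ 1 = 1
w5 = x1 ∨ w4 = 1 ∨ 1 = 1
w6 = w5 ∨ w2 = 1 ∨ 1 = 1
w7 = w6 ∧ w2 = 1 ∧ 1 = 1
So w7 = 1 as required.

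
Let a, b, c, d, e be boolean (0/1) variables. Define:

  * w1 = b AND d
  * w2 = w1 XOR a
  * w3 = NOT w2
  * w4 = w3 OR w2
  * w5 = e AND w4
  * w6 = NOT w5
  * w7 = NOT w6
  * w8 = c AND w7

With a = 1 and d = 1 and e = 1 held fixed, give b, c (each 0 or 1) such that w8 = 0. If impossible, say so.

w8 = c AND w7 must be 0, so at least one of c, w7 is 0.
Check with a = 1 and d = 1 and e = 1 and b=1, c=0:
w1 = b AND d = 1 AND 1 = 1
w2 = w1 XOR a = 1 XOR 1 = 0
w3 = NOT w2 = NOT 0 = 1
w4 = w3 OR w2 = 1 OR 0 = 1
w5 = e AND w4 = 1 AND 1 = 1
w6 = NOT w5 = NOT 1 = 0
w7 = NOT w6 = NOT 0 = 1
w8 = c AND w7 = 0 AND 1 = 0
So w8 = 0.

b=1, c=0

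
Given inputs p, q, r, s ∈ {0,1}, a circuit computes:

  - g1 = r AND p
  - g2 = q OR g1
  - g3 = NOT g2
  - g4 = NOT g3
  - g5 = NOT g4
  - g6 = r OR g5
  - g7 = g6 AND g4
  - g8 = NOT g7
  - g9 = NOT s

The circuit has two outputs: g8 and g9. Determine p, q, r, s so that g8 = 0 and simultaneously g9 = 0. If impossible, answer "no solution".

p=1, q=1, r=1, s=1

Check with p=1, q=1, r=1, s=1:
g1 = r AND p = 1 AND 1 = 1
g2 = q OR g1 = 1 OR 1 = 1
g3 = NOT g2 = NOT 1 = 0
g4 = NOT g3 = NOT 0 = 1
g5 = NOT g4 = NOT 1 = 0
g6 = r OR g5 = 1 OR 0 = 1
g7 = g6 AND g4 = 1 AND 1 = 1
g8 = NOT g7 = NOT 1 = 0
g9 = NOT s = NOT 1 = 0
So g8 = 0 and g9 = 0.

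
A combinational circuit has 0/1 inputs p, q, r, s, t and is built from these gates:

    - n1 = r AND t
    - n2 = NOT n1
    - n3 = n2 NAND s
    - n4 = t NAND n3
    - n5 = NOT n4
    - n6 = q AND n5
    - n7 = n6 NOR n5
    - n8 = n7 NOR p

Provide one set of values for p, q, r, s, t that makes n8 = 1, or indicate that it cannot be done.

Check with p=0, q=1, r=0, s=0, t=1:
n1 = r AND t = 0 AND 1 = 0
n2 = NOT n1 = NOT 0 = 1
n3 = n2 NAND s = 1 NAND 0 = 1
n4 = t NAND n3 = 1 NAND 1 = 0
n5 = NOT n4 = NOT 0 = 1
n6 = q AND n5 = 1 AND 1 = 1
n7 = n6 NOR n5 = 1 NOR 1 = 0
n8 = n7 NOR p = 0 NOR 0 = 1
So n8 = 1 as required.

p=0, q=1, r=0, s=0, t=1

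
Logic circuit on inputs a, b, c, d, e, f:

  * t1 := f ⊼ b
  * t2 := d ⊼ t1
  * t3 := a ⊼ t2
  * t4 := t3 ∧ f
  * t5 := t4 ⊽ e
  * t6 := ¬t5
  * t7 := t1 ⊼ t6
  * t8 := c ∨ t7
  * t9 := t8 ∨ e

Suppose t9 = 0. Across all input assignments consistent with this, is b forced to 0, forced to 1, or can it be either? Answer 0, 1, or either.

t9 = t8 ∨ e must be 0, so both t8 = 0 and e = 0.
Every assignment with t9 = 0 has b = 0; there are 3 such assignment(s).
  a=0, b=0, c=0, d=0, e=0, f=1
  a=0, b=0, c=0, d=1, e=0, f=1
  a=1, b=0, c=0, d=1, e=0, f=1

0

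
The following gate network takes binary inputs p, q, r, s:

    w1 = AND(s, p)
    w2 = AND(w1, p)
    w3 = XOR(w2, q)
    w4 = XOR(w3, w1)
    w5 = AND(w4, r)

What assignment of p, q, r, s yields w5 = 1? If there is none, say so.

p=0, q=1, r=1, s=0

w5 = AND(w4, r) must be 1, so both w4 = 1 and r = 1.
w4 = XOR(w3, w1) must be 1, so w3 and w1 differ.
Check with p=0, q=1, r=1, s=0:
w1 = AND(s, p) = AND(0, 0) = 0
w2 = AND(w1, p) = AND(0, 0) = 0
w3 = XOR(w2, q) = XOR(0, 1) = 1
w4 = XOR(w3, w1) = XOR(1, 0) = 1
w5 = AND(w4, r) = AND(1, 1) = 1
So w5 = 1 as required.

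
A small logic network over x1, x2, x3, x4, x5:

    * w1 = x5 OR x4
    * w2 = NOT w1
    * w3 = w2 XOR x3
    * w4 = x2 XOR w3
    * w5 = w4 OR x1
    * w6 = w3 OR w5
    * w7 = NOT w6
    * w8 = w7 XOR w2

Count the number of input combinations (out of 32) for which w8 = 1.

w8 = w7 XOR w2 must be 1, so w7 and w2 differ.
Enumerating the 32 input combinations, 10 give w8 = 1 and 22 give w8 = 0.

10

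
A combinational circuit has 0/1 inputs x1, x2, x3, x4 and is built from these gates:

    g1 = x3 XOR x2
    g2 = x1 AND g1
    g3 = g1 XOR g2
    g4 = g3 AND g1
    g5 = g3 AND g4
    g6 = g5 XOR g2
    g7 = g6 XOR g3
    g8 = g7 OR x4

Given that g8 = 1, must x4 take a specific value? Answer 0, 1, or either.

Both values of x4 occur among assignments with g8 = 1:
  x4=0: x1=1, x2=0, x3=1, x4=0
  x4=1: x1=0, x2=0, x3=0, x4=1

either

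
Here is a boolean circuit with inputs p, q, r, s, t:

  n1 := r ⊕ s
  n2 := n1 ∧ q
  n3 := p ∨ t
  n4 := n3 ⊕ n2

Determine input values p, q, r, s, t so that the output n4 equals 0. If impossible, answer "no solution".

Check with p=0, q=1, r=0, s=1, t=1:
n1 = r ⊕ s = 0 ⊕ 1 = 1
n2 = n1 ∧ q = 1 ∧ 1 = 1
n3 = p ∨ t = 0 ∨ 1 = 1
n4 = n3 ⊕ n2 = 1 ⊕ 1 = 0
So n4 = 0 as required.

p=0, q=1, r=0, s=1, t=1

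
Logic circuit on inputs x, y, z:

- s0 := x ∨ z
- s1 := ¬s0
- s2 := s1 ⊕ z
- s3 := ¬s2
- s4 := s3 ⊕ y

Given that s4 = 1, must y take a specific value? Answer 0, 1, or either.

Both values of y occur among assignments with s4 = 1:
  y=0: x=1, y=0, z=0
  y=1: x=0, y=1, z=0

either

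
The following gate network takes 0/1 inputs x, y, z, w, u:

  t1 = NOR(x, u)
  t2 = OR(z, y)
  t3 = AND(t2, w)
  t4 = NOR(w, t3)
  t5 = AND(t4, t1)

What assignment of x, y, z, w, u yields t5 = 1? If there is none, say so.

t5 = AND(t4, t1) must be 1, so both t4 = 1 and t1 = 1.
Check with x=0, y=1, z=0, w=0, u=0:
t1 = NOR(x, u) = NOR(0, 0) = 1
t2 = OR(z, y) = OR(0, 1) = 1
t3 = AND(t2, w) = AND(1, 0) = 0
t4 = NOR(w, t3) = NOR(0, 0) = 1
t5 = AND(t4, t1) = AND(1, 1) = 1
So t5 = 1 as required.

x=0, y=1, z=0, w=0, u=0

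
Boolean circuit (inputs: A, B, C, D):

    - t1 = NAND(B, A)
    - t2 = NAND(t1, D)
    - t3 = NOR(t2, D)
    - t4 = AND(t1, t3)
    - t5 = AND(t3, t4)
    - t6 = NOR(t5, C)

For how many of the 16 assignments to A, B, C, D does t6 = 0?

t6 = NOR(t5, C) must be 0, so at least one of t5, C is 1.
Enumerating the 16 input combinations, 8 give t6 = 0 and 8 give t6 = 1.

8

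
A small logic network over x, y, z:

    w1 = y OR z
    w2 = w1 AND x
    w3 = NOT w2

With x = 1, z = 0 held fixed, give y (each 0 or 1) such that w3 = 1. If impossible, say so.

y=0

w3 = NOT w2 must be 1, so w2 = 0.
Check with x = 1, z = 0 and y=0:
w1 = y OR z = 0 OR 0 = 0
w2 = w1 AND x = 0 AND 1 = 0
w3 = NOT w2 = NOT 0 = 1
So w3 = 1.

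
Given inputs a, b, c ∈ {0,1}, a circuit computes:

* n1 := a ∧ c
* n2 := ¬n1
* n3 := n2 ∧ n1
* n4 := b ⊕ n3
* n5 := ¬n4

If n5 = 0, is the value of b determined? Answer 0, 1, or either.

n5 = ¬n4 must be 0, so n4 = 1.
n4 = b ⊕ n3 must be 1, so b and n3 differ.
Every assignment with n5 = 0 has b = 1; there are 4 such assignment(s).
  a=0, b=1, c=0
  a=0, b=1, c=1
  a=1, b=1, c=0
  a=1, b=1, c=1

1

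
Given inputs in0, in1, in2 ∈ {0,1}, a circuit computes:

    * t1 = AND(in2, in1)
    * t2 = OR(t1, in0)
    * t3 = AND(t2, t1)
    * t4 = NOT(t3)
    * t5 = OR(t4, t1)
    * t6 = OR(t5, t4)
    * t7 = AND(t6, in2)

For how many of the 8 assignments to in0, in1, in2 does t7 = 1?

4

t7 = AND(t6, in2) must be 1, so both t6 = 1 and in2 = 1.
t6 = OR(t5, t4) must be 1, so at least one of t5, t4 is 1.
Satisfying assignments:
  in0=0, in1=0, in2=1
  in0=0, in1=1, in2=1
  in0=1, in1=0, in2=1
  in0=1, in1=1, in2=1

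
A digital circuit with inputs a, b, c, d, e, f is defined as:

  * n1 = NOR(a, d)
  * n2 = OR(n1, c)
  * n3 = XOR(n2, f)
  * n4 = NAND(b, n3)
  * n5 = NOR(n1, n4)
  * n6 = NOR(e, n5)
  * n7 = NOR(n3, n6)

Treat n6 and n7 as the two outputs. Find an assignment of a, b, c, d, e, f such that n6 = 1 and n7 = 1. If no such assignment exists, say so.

Across all 64 input combinations, none give both n6 = 1 and n7 = 1.

no solution exists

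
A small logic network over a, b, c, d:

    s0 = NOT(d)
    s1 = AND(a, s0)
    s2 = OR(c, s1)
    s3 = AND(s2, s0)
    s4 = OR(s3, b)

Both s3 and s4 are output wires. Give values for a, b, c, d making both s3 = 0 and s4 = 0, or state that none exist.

a=0, b=0, c=1, d=1

Check with a=0, b=0, c=1, d=1:
s0 = NOT(d) = NOT 1 = 0
s1 = AND(a, s0) = AND(0, 0) = 0
s2 = OR(c, s1) = OR(1, 0) = 1
s3 = AND(s2, s0) = AND(1, 0) = 0
s4 = OR(s3, b) = OR(0, 0) = 0
So s3 = 0 and s4 = 0.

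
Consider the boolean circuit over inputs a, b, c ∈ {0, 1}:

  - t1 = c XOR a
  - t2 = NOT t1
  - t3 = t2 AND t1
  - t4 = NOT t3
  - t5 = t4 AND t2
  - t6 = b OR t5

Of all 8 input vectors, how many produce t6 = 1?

t6 = b OR t5 must be 1, so at least one of b, t5 is 1.
Satisfying assignments:
  a=0, b=0, c=0
  a=0, b=1, c=0
  a=0, b=1, c=1
  a=1, b=0, c=1
  a=1, b=1, c=0
  a=1, b=1, c=1

6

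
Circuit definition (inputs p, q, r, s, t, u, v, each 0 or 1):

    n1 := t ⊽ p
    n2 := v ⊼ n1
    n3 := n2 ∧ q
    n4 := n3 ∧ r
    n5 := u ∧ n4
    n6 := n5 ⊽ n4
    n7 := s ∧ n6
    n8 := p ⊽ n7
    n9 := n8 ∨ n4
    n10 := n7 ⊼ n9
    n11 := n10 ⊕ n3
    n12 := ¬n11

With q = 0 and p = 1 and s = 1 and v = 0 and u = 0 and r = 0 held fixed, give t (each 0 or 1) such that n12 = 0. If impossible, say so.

t=1

n12 = ¬n11 must be 0, so n11 = 1.
n11 = n10 ⊕ n3 must be 1, so n10 and n3 differ.
Check with q = 0 and p = 1 and s = 1 and v = 0 and u = 0 and r = 0 and t=1:
n1 = t ⊽ p = 1 ⊽ 1 = 0
n2 = v ⊼ n1 = 0 ⊼ 0 = 1
n3 = n2 ∧ q = 1 ∧ 0 = 0
n4 = n3 ∧ r = 0 ∧ 0 = 0
n5 = u ∧ n4 = 0 ∧ 0 = 0
n6 = n5 ⊽ n4 = 0 ⊽ 0 = 1
n7 = s ∧ n6 = 1 ∧ 1 = 1
n8 = p ⊽ n7 = 1 ⊽ 1 = 0
n9 = n8 ∨ n4 = 0 ∨ 0 = 0
n10 = n7 ⊼ n9 = 1 ⊼ 0 = 1
n11 = n10 ⊕ n3 = 1 ⊕ 0 = 1
n12 = ¬n11 = ¬1 = 0
So n12 = 0.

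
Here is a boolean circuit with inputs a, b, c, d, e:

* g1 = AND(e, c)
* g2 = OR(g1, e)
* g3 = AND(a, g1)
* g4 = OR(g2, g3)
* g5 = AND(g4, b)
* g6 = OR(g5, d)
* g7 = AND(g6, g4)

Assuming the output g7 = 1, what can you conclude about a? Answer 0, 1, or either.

either

Both values of a occur among assignments with g7 = 1:
  a=0: a=0, b=0, c=0, d=1, e=1
  a=1: a=1, b=0, c=0, d=1, e=1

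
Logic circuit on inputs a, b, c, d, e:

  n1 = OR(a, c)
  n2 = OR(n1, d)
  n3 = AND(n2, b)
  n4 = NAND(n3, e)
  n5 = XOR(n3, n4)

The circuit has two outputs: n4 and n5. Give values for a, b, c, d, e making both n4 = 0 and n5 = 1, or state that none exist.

Check with a=1, b=1, c=1, d=0, e=1:
n1 = OR(a, c) = OR(1, 1) = 1
n2 = OR(n1, d) = OR(1, 0) = 1
n3 = AND(n2, b) = AND(1, 1) = 1
n4 = NAND(n3, e) = NAND(1, 1) = 0
n5 = XOR(n3, n4) = XOR(1, 0) = 1
So n4 = 0 and n5 = 1.

a=1, b=1, c=1, d=0, e=1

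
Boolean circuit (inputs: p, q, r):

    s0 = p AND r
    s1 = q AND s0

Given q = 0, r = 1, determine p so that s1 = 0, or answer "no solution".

p=0

s1 = q AND s0 must be 0, so at least one of q, s0 is 0.
Check with q = 0, r = 1 and p=0:
s0 = p AND r = 0 AND 1 = 0
s1 = q AND s0 = 0 AND 0 = 0
So s1 = 0.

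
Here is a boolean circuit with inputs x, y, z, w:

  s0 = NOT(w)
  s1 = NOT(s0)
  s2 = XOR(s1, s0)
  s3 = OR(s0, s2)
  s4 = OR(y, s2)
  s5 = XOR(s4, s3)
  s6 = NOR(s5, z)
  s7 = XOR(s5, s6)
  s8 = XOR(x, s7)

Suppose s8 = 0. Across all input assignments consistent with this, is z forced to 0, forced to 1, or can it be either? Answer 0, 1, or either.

Both values of z occur among assignments with s8 = 0:
  z=0: x=1, y=0, z=0, w=0
  z=1: x=0, y=0, z=1, w=0

either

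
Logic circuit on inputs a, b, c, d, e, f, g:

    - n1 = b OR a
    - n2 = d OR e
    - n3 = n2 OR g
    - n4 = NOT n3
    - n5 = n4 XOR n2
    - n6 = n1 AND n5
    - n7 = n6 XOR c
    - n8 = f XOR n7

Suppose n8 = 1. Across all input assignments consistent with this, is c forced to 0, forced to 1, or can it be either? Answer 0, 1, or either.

Both values of c occur among assignments with n8 = 1:
  c=0: a=0, b=0, c=0, d=0, e=0, f=1, g=0
  c=1: a=0, b=0, c=1, d=0, e=0, f=0, g=0

either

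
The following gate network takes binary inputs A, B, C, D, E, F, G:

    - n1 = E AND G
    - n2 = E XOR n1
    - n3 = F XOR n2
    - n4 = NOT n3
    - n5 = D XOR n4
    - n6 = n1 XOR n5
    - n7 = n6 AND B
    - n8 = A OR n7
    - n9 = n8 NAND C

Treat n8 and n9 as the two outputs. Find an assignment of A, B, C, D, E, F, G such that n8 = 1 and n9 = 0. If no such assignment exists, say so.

A=1, B=0, C=1, D=0, E=1, F=0, G=1

Check with A=1, B=0, C=1, D=0, E=1, F=0, G=1:
n1 = E AND G = 1 AND 1 = 1
n2 = E XOR n1 = 1 XOR 1 = 0
n3 = F XOR n2 = 0 XOR 0 = 0
n4 = NOT n3 = NOT 0 = 1
n5 = D XOR n4 = 0 XOR 1 = 1
n6 = n1 XOR n5 = 1 XOR 1 = 0
n7 = n6 AND B = 0 AND 0 = 0
n8 = A OR n7 = 1 OR 0 = 1
n9 = n8 NAND C = 1 NAND 1 = 0
So n8 = 1 and n9 = 0.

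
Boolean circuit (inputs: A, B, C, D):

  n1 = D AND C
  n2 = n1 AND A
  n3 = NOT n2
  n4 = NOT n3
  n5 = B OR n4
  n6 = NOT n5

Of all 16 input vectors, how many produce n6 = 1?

7

n6 = NOT n5 must be 1, so n5 = 0.
Enumerating the 16 input combinations, 7 give n6 = 1 and 9 give n6 = 0.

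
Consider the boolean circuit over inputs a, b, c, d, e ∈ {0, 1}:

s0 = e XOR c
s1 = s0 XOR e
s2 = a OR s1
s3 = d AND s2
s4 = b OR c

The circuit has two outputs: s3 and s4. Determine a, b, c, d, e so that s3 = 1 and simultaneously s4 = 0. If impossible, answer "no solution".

a=1, b=0, c=0, d=1, e=0

Check with a=1, b=0, c=0, d=1, e=0:
s0 = e XOR c = 0 XOR 0 = 0
s1 = s0 XOR e = 0 XOR 0 = 0
s2 = a OR s1 = 1 OR 0 = 1
s3 = d AND s2 = 1 AND 1 = 1
s4 = b OR c = 0 OR 0 = 0
So s3 = 1 and s4 = 0.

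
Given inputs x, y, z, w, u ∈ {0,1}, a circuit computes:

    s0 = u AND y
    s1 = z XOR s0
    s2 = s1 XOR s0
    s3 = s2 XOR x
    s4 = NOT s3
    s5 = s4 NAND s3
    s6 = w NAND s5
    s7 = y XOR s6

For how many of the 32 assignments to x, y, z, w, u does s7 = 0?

16

s7 = y XOR s6 must be 0, so y and s6 are equal.
Enumerating the 32 input combinations, 16 give s7 = 0 and 16 give s7 = 1.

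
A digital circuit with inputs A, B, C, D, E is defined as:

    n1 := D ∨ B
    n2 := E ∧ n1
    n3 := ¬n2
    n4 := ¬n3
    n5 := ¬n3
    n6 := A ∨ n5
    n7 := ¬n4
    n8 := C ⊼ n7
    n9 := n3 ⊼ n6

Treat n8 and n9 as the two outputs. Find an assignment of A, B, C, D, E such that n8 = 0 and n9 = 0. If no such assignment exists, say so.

A=1, B=0, C=1, D=1, E=0

Check with A=1, B=0, C=1, D=1, E=0:
n1 = D ∨ B = 1 ∨ 0 = 1
n2 = E ∧ n1 = 0 ∧ 1 = 0
n3 = ¬n2 = ¬0 = 1
n4 = ¬n3 = ¬1 = 0
n5 = ¬n3 = ¬1 = 0
n6 = A ∨ n5 = 1 ∨ 0 = 1
n7 = ¬n4 = ¬0 = 1
n8 = C ⊼ n7 = 1 ⊼ 1 = 0
n9 = n3 ⊼ n6 = 1 ⊼ 1 = 0
So n8 = 0 and n9 = 0.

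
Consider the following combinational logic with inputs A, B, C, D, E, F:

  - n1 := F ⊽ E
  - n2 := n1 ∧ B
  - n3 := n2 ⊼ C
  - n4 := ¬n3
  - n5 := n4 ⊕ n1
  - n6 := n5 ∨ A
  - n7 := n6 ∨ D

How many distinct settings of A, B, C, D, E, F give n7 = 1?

n7 = n6 ∨ D must be 1, so at least one of n6, D is 1.
Enumerating the 64 input combinations, 51 give n7 = 1 and 13 give n7 = 0.

51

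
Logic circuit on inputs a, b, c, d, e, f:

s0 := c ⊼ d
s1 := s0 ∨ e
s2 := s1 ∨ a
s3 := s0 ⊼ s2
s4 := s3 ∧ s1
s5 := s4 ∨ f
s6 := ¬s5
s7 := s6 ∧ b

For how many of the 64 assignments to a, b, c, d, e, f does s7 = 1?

14

s7 = s6 ∧ b must be 1, so both s6 = 1 and b = 1.
s6 = ¬s5 must be 1, so s5 = 0.
s5 = s4 ∨ f must be 0, so both s4 = 0 and f = 0.
Enumerating the 64 input combinations, 14 give s7 = 1 and 50 give s7 = 0.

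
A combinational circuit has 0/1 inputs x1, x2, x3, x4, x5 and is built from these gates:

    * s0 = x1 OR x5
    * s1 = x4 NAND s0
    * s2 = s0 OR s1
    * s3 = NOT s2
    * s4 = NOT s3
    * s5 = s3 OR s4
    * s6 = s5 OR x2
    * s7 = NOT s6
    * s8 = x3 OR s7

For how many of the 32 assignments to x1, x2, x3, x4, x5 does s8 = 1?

s8 = x3 OR s7 must be 1, so at least one of x3, s7 is 1.
Enumerating the 32 input combinations, 16 give s8 = 1 and 16 give s8 = 0.

16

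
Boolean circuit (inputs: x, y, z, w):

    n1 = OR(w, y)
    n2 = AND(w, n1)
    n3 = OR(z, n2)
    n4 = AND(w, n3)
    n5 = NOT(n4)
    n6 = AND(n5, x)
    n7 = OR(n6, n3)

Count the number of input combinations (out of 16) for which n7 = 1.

n7 = OR(n6, n3) must be 1, so at least one of n6, n3 is 1.
Enumerating the 16 input combinations, 14 give n7 = 1 and 2 give n7 = 0.

14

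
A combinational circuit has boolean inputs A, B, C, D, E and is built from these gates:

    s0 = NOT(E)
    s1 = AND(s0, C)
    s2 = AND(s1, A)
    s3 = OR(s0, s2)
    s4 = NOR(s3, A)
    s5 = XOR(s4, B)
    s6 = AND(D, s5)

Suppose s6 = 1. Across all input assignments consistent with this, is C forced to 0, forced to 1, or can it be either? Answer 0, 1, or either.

either

Both values of C occur among assignments with s6 = 1:
  C=0: A=0, B=0, C=0, D=1, E=1
  C=1: A=0, B=0, C=1, D=1, E=1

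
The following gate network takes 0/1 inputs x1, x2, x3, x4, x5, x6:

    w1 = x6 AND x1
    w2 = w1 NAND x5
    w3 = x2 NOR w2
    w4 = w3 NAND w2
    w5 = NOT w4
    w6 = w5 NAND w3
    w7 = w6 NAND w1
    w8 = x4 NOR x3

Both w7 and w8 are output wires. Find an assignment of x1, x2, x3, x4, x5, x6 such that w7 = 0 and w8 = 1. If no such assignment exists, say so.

x1=1, x2=1, x3=0, x4=0, x5=1, x6=1

Check with x1=1, x2=1, x3=0, x4=0, x5=1, x6=1:
w1 = x6 AND x1 = 1 AND 1 = 1
w2 = w1 NAND x5 = 1 NAND 1 = 0
w3 = x2 NOR w2 = 1 NOR 0 = 0
w4 = w3 NAND w2 = 0 NAND 0 = 1
w5 = NOT w4 = NOT 1 = 0
w6 = w5 NAND w3 = 0 NAND 0 = 1
w7 = w6 NAND w1 = 1 NAND 1 = 0
w8 = x4 NOR x3 = 0 NOR 0 = 1
So w7 = 0 and w8 = 1.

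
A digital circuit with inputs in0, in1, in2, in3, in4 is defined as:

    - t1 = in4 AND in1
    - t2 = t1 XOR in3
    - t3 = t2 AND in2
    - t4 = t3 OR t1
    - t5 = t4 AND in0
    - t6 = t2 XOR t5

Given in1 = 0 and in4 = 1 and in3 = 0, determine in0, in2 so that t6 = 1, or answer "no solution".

no solution exists

With in1 = 0 and in4 = 1 and in3 = 0 fixed, none of the 4 settings of in0, in2 give t6 = 1.
For example, with in0=0, in2=1:
t1 = in4 AND in1 = 1 AND 0 = 0
t2 = t1 XOR in3 = 0 XOR 0 = 0
t3 = t2 AND in2 = 0 AND 1 = 0
t4 = t3 OR t1 = 0 OR 0 = 0
t5 = t4 AND in0 = 0 AND 0 = 0
t6 = t2 XOR t5 = 0 XOR 0 = 0
giving t6 = 0 ≠ 1.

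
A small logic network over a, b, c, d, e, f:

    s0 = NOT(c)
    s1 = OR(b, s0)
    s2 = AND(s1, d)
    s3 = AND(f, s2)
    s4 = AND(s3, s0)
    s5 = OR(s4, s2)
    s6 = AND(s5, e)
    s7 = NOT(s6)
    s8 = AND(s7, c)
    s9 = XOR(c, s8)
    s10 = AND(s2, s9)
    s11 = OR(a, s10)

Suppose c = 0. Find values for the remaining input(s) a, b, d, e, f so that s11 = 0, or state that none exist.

a=0, b=1, d=1, e=1, f=1

Check with c = 0 and a=0, b=1, d=1, e=1, f=1:
s0 = NOT(c) = NOT 0 = 1
s1 = OR(b, s0) = OR(1, 1) = 1
s2 = AND(s1, d) = AND(1, 1) = 1
s3 = AND(f, s2) = AND(1, 1) = 1
s4 = AND(s3, s0) = AND(1, 1) = 1
s5 = OR(s4, s2) = OR(1, 1) = 1
s6 = AND(s5, e) = AND(1, 1) = 1
s7 = NOT(s6) = NOT 1 = 0
s8 = AND(s7, c) = AND(0, 0) = 0
s9 = XOR(c, s8) = XOR(0, 0) = 0
s10 = AND(s2, s9) = AND(1, 0) = 0
s11 = OR(a, s10) = OR(0, 0) = 0
So s11 = 0.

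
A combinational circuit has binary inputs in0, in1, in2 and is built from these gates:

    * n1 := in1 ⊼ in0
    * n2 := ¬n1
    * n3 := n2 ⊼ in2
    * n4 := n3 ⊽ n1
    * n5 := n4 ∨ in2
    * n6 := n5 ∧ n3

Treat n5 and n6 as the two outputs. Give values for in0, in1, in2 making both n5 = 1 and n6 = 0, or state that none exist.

in0=1 in1=1 in2=1

Check with in0=1 in1=1 in2=1:
n1 = in1 ⊼ in0 = 1 ⊼ 1 = 0
n2 = ¬n1 = ¬0 = 1
n3 = n2 ⊼ in2 = 1 ⊼ 1 = 0
n4 = n3 ⊽ n1 = 0 ⊽ 0 = 1
n5 = n4 ∨ in2 = 1 ∨ 1 = 1
n6 = n5 ∧ n3 = 1 ∧ 0 = 0
So n5 = 1 and n6 = 0.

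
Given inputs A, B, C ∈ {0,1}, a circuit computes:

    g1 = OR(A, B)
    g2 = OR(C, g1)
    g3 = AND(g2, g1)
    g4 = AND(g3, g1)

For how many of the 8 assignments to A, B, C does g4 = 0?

2

g4 = AND(g3, g1) must be 0, so at least one of g3, g1 is 0.
Enumerating the 8 input combinations, 2 give g4 = 0 and 6 give g4 = 1.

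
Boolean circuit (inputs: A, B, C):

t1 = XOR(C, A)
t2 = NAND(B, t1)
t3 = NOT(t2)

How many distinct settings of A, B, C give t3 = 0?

t3 = NOT(t2) must be 0, so t2 = 1.
t2 = NAND(B, t1) must be 1, so at least one of B, t1 is 0.
Enumerating the 8 input combinations, 6 give t3 = 0 and 2 give t3 = 1.

6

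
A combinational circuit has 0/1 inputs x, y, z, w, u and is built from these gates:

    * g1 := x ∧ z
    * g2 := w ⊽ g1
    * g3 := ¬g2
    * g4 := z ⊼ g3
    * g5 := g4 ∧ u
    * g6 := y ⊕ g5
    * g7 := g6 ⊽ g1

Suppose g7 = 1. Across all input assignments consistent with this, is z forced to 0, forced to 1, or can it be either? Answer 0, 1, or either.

either

Both values of z occur among assignments with g7 = 1:
  z=0: x=0, y=0, z=0, w=0, u=0
  z=1: x=0, y=0, z=1, w=0, u=0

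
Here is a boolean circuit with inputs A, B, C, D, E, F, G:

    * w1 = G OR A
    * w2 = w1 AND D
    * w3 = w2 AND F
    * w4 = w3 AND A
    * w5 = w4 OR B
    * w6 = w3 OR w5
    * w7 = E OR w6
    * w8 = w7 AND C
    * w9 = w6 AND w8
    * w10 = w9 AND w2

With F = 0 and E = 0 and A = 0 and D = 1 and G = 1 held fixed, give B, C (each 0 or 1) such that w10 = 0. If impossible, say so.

w10 = w9 AND w2 must be 0, so at least one of w9, w2 is 0.
Check with F = 0 and E = 0 and A = 0 and D = 1 and G = 1 and B=0, C=0:
w1 = G OR A = 1 OR 0 = 1
w2 = w1 AND D = 1 AND 1 = 1
w3 = w2 AND F = 1 AND 0 = 0
w4 = w3 AND A = 0 AND 0 = 0
w5 = w4 OR B = 0 OR 0 = 0
w6 = w3 OR w5 = 0 OR 0 = 0
w7 = E OR w6 = 0 OR 0 = 0
w8 = w7 AND C = 0 AND 0 = 0
w9 = w6 AND w8 = 0 AND 0 = 0
w10 = w9 AND w2 = 0 AND 1 = 0
So w10 = 0.

B=0, C=0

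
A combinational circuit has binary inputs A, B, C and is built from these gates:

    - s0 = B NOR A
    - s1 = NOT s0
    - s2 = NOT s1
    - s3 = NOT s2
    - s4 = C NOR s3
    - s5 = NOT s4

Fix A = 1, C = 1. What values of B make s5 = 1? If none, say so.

B=0

Check with A = 1, C = 1 and B=0:
s0 = B NOR A = 0 NOR 1 = 0
s1 = NOT s0 = NOT 0 = 1
s2 = NOT s1 = NOT 1 = 0
s3 = NOT s2 = NOT 0 = 1
s4 = C NOR s3 = 1 NOR 1 = 0
s5 = NOT s4 = NOT 0 = 1
So s5 = 1.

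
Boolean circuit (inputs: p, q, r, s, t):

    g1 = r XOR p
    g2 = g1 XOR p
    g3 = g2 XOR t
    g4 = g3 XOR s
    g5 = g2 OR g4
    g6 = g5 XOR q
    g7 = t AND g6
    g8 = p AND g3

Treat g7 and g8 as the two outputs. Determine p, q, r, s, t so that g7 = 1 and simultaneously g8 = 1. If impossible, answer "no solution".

Check with p=1, q=1, r=0, s=1, t=1:
g1 = r XOR p = 0 XOR 1 = 1
g2 = g1 XOR p = 1 XOR 1 = 0
g3 = g2 XOR t = 0 XOR 1 = 1
g4 = g3 XOR s = 1 XOR 1 = 0
g5 = g2 OR g4 = 0 OR 0 = 0
g6 = g5 XOR q = 0 XOR 1 = 1
g7 = t AND g6 = 1 AND 1 = 1
g8 = p AND g3 = 1 AND 1 = 1
So g7 = 1 and g8 = 1.

p=1, q=1, r=0, s=1, t=1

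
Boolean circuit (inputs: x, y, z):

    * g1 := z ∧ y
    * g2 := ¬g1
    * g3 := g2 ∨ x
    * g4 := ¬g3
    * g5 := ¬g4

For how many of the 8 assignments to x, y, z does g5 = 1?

g5 = ¬g4 must be 1, so g4 = 0.
g4 = ¬g3 must be 0, so g3 = 1.
g3 = g2 ∨ x must be 1, so at least one of g2, x is 1.
Enumerating the 8 input combinations, 7 give g5 = 1 and 1 give g5 = 0.

7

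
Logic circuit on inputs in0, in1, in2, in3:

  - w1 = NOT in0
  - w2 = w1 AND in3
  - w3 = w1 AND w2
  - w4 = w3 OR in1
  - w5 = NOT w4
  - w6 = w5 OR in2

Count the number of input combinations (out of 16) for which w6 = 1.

w6 = w5 OR in2 must be 1, so at least one of w5, in2 is 1.
Enumerating the 16 input combinations, 11 give w6 = 1 and 5 give w6 = 0.

11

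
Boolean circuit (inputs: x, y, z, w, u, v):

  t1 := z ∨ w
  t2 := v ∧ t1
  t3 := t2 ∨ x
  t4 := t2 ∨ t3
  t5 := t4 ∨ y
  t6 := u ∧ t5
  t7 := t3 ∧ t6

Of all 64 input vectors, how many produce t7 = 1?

t7 = t3 ∧ t6 must be 1, so both t3 = 1 and t6 = 1.
t3 = t2 ∨ x must be 1, so at least one of t2, x is 1.
t6 = u ∧ t5 must be 1, so both u = 1 and t5 = 1.
Enumerating the 64 input combinations, 22 give t7 = 1 and 42 give t7 = 0.

22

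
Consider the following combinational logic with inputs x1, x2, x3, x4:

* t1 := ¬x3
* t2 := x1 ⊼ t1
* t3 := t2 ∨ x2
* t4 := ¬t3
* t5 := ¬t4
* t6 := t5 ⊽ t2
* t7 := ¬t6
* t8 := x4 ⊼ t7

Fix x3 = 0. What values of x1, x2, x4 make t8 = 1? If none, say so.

x1=0, x2=1, x4=0

t8 = x4 ⊼ t7 must be 1, so at least one of x4, t7 is 0.
Check with x3 = 0 and x1=0, x2=1, x4=0:
t1 = ¬x3 = ¬0 = 1
t2 = x1 ⊼ t1 = 0 ⊼ 1 = 1
t3 = t2 ∨ x2 = 1 ∨ 1 = 1
t4 = ¬t3 = ¬1 = 0
t5 = ¬t4 = ¬0 = 1
t6 = t5 ⊽ t2 = 1 ⊽ 1 = 0
t7 = ¬t6 = ¬0 = 1
t8 = x4 ⊼ t7 = 0 ⊼ 1 = 1
So t8 = 1.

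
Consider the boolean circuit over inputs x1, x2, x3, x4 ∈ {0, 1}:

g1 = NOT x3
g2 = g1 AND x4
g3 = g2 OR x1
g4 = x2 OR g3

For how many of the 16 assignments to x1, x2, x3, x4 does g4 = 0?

3

g4 = x2 OR g3 must be 0, so both x2 = 0 and g3 = 0.
g3 = g2 OR x1 must be 0, so both g2 = 0 and x1 = 0.
Satisfying assignments:
  x1=0, x2=0, x3=0, x4=0
  x1=0, x2=0, x3=1, x4=0
  x1=0, x2=0, x3=1, x4=1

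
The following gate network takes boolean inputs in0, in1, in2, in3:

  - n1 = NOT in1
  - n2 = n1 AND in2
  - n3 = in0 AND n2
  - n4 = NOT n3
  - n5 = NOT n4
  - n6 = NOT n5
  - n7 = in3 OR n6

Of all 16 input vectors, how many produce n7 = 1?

15

n7 = in3 OR n6 must be 1, so at least one of in3, n6 is 1.
Enumerating the 16 input combinations, 15 give n7 = 1 and 1 give n7 = 0.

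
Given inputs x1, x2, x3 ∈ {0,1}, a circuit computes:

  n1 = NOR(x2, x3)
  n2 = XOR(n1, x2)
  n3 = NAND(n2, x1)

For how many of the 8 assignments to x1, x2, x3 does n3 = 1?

n3 = NAND(n2, x1) must be 1, so at least one of n2, x1 is 0.
Enumerating the 8 input combinations, 5 give n3 = 1 and 3 give n3 = 0.

5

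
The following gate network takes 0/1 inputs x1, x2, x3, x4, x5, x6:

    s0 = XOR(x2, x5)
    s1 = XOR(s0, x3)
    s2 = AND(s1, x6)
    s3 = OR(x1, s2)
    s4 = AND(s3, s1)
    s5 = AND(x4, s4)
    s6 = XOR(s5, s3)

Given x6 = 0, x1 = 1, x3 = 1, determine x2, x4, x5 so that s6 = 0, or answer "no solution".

s6 = XOR(s5, s3) must be 0, so s5 and s3 are equal.
Check with x6 = 0, x1 = 1, x3 = 1 and x2=0, x4=1, x5=0:
s0 = XOR(x2, x5) = XOR(0, 0) = 0
s1 = XOR(s0, x3) = XOR(0, 1) = 1
s2 = AND(s1, x6) = AND(1, 0) = 0
s3 = OR(x1, s2) = OR(1, 0) = 1
s4 = AND(s3, s1) = AND(1, 1) = 1
s5 = AND(x4, s4) = AND(1, 1) = 1
s6 = XOR(s5, s3) = XOR(1, 1) = 0
So s6 = 0.

x2=0 x4=1 x5=0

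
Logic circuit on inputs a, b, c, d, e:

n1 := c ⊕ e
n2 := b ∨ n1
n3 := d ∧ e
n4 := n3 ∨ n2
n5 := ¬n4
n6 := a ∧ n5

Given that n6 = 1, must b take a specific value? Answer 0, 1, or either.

0

n6 = a ∧ n5 must be 1, so both a = 1 and n5 = 1.
Every assignment with n6 = 1 has b = 0; there are 3 such assignment(s).
  a=1, b=0, c=0, d=0, e=0
  a=1, b=0, c=0, d=1, e=0
  a=1, b=0, c=1, d=0, e=1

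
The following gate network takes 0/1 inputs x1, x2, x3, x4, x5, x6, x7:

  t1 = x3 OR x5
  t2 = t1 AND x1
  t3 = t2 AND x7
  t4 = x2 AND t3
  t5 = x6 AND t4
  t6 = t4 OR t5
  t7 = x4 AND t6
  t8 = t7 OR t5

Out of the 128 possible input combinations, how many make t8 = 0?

t8 = t7 OR t5 must be 0, so both t7 = 0 and t5 = 0.
t7 = x4 AND t6 must be 0, so at least one of x4, t6 is 0.
Enumerating the 128 input combinations, 119 give t8 = 0 and 9 give t8 = 1.

119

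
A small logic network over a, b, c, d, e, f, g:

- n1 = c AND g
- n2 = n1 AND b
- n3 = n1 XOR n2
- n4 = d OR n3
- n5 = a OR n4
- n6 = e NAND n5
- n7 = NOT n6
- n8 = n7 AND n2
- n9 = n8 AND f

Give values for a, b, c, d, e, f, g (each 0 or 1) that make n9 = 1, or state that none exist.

a=1, b=1, c=1, d=1, e=1, f=1, g=1

n9 = n8 AND f must be 1, so both n8 = 1 and f = 1.
n8 = n7 AND n2 must be 1, so both n7 = 1 and n2 = 1.
Check with a=1, b=1, c=1, d=1, e=1, f=1, g=1:
n1 = c AND g = 1 AND 1 = 1
n2 = n1 AND b = 1 AND 1 = 1
n3 = n1 XOR n2 = 1 XOR 1 = 0
n4 = d OR n3 = 1 OR 0 = 1
n5 = a OR n4 = 1 OR 1 = 1
n6 = e NAND n5 = 1 NAND 1 = 0
n7 = NOT n6 = NOT 0 = 1
n8 = n7 AND n2 = 1 AND 1 = 1
n9 = n8 AND f = 1 AND 1 = 1
So n9 = 1 as required.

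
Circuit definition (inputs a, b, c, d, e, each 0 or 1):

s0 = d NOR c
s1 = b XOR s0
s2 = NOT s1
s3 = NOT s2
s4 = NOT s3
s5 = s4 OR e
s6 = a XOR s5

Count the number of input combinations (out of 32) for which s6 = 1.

s6 = a XOR s5 must be 1, so a and s5 differ.
Enumerating the 32 input combinations, 16 give s6 = 1 and 16 give s6 = 0.

16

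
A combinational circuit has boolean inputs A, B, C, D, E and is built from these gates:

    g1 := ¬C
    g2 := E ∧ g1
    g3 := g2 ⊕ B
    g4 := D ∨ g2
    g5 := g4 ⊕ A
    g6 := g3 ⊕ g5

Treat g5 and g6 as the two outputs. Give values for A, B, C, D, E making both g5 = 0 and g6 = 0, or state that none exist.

A=1, B=0, C=0, D=1, E=0

Check with A=1, B=0, C=0, D=1, E=0:
g1 = ¬C = ¬0 = 1
g2 = E ∧ g1 = 0 ∧ 1 = 0
g3 = g2 ⊕ B = 0 ⊕ 0 = 0
g4 = D ∨ g2 = 1 ∨ 0 = 1
g5 = g4 ⊕ A = 1 ⊕ 1 = 0
g6 = g3 ⊕ g5 = 0 ⊕ 0 = 0
So g5 = 0 and g6 = 0.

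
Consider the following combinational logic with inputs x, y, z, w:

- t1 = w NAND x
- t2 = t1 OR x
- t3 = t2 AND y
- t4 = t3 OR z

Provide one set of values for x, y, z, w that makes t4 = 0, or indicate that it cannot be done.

Check with x=1, y=0, z=0, w=1:
t1 = w NAND x = 1 NAND 1 = 0
t2 = t1 OR x = 0 OR 1 = 1
t3 = t2 AND y = 1 AND 0 = 0
t4 = t3 OR z = 0 OR 0 = 0
So t4 = 0 as required.

x=1, y=0, z=0, w=1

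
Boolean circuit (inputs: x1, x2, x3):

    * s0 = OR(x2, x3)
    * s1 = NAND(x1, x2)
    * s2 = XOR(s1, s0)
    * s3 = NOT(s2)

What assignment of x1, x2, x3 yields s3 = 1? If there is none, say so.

x1=0, x2=1, x3=0

s3 = NOT(s2) must be 1, so s2 = 0.
s2 = XOR(s1, s0) must be 0, so s1 and s0 are equal.
Check with x1=0, x2=1, x3=0:
s0 = OR(x2, x3) = OR(1, 0) = 1
s1 = NAND(x1, x2) = NAND(0, 1) = 1
s2 = XOR(s1, s0) = XOR(1, 1) = 0
s3 = NOT(s2) = NOT 0 = 1
So s3 = 1 as required.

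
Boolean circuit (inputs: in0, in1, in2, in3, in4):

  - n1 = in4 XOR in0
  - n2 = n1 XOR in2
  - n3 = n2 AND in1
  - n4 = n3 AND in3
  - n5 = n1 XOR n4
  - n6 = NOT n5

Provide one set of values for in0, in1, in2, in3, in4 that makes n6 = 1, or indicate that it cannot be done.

in0=0, in1=0, in2=0, in3=0, in4=0

n6 = NOT n5 must be 1, so n5 = 0.
n5 = n1 XOR n4 must be 0, so n1 and n4 are equal.
Check with in0=0, in1=0, in2=0, in3=0, in4=0:
n1 = in4 XOR in0 = 0 XOR 0 = 0
n2 = n1 XOR in2 = 0 XOR 0 = 0
n3 = n2 AND in1 = 0 AND 0 = 0
n4 = n3 AND in3 = 0 AND 0 = 0
n5 = n1 XOR n4 = 0 XOR 0 = 0
n6 = NOT n5 = NOT 0 = 1
So n6 = 1 as required.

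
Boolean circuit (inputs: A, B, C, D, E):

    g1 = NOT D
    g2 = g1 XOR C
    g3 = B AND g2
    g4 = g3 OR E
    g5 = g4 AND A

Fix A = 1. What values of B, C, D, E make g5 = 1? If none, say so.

B=0 C=0 D=0 E=1

g5 = g4 AND A must be 1, so both g4 = 1 and A = 1.
g4 = g3 OR E must be 1, so at least one of g3, E is 1.
Check with A = 1 and B=0, C=0, D=0, E=1:
g1 = NOT D = NOT 0 = 1
g2 = g1 XOR C = 1 XOR 0 = 1
g3 = B AND g2 = 0 AND 1 = 0
g4 = g3 OR E = 0 OR 1 = 1
g5 = g4 AND A = 1 AND 1 = 1
So g5 = 1.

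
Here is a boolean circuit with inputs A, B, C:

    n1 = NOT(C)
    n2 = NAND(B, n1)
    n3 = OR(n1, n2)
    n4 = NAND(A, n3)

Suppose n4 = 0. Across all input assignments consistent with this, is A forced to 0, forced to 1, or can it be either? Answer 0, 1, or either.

n4 = NAND(A, n3) must be 0, so both A = 1 and n3 = 1.
n3 = OR(n1, n2) must be 1, so at least one of n1, n2 is 1.
Every assignment with n4 = 0 has A = 1; there are 4 such assignment(s).
  A=1, B=0, C=0
  A=1, B=0, C=1
  A=1, B=1, C=0
  A=1, B=1, C=1

1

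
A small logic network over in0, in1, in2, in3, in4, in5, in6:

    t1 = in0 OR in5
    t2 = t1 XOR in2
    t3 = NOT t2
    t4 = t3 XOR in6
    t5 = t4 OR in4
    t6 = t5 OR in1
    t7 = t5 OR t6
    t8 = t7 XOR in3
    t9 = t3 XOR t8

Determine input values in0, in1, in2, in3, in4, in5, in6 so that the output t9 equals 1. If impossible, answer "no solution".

in0=0, in1=0, in2=1, in3=1, in4=1, in5=1, in6=1

t9 = t3 XOR t8 must be 1, so t3 and t8 differ.
Check with in0=0, in1=0, in2=1, in3=1, in4=1, in5=1, in6=1:
t1 = in0 OR in5 = 0 OR 1 = 1
t2 = t1 XOR in2 = 1 XOR 1 = 0
t3 = NOT t2 = NOT 0 = 1
t4 = t3 XOR in6 = 1 XOR 1 = 0
t5 = t4 OR in4 = 0 OR 1 = 1
t6 = t5 OR in1 = 1 OR 0 = 1
t7 = t5 OR t6 = 1 OR 1 = 1
t8 = t7 XOR in3 = 1 XOR 1 = 0
t9 = t3 XOR t8 = 1 XOR 0 = 1
So t9 = 1 as required.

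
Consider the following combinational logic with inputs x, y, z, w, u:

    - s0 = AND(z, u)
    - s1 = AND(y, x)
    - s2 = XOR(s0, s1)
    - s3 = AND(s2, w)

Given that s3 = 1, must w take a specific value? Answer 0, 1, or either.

s3 = AND(s2, w) must be 1, so both s2 = 1 and w = 1.
Every assignment with s3 = 1 has w = 1; there are 6 such assignment(s).

1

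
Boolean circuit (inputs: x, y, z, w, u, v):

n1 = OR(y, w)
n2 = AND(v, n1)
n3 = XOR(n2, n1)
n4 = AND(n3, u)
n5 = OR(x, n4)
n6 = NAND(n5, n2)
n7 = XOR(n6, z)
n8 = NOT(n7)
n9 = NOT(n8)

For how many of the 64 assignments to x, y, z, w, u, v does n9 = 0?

n9 = NOT(n8) must be 0, so n8 = 1.
Enumerating the 64 input combinations, 32 give n9 = 0 and 32 give n9 = 1.

32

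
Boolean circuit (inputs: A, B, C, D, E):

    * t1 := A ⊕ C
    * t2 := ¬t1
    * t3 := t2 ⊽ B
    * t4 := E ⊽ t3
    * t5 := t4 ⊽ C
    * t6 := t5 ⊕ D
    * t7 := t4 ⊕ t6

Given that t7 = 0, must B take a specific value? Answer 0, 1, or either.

either

Both values of B occur among assignments with t7 = 0:
  B=0: A=0, B=0, C=0, D=1, E=0
  B=1: A=0, B=1, C=0, D=1, E=0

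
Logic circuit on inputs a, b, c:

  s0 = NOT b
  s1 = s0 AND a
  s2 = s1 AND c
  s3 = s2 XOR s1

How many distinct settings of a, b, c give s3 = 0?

7

s3 = s2 XOR s1 must be 0, so s2 and s1 are equal.
Enumerating the 8 input combinations, 7 give s3 = 0 and 1 give s3 = 1.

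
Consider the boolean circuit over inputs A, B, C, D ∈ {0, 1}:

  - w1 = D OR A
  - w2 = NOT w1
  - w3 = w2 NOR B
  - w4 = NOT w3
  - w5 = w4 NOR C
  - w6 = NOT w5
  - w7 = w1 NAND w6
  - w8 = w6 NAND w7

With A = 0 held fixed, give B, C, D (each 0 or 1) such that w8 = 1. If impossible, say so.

B=0 C=0 D=1

Check with A = 0 and B=0, C=0, D=1:
w1 = D OR A = 1 OR 0 = 1
w2 = NOT w1 = NOT 1 = 0
w3 = w2 NOR B = 0 NOR 0 = 1
w4 = NOT w3 = NOT 1 = 0
w5 = w4 NOR C = 0 NOR 0 = 1
w6 = NOT w5 = NOT 1 = 0
w7 = w1 NAND w6 = 1 NAND 0 = 1
w8 = w6 NAND w7 = 0 NAND 1 = 1
So w8 = 1.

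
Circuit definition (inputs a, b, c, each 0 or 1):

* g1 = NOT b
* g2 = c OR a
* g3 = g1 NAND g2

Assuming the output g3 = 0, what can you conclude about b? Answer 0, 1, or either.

g3 = g1 NAND g2 must be 0, so both g1 = 1 and g2 = 1.
g1 = NOT b must be 1, so b = 0.
g2 = c OR a must be 1, so at least one of c, a is 1.
Every assignment with g3 = 0 has b = 0; there are 3 such assignment(s).
  a=0, b=0, c=1
  a=1, b=0, c=0
  a=1, b=0, c=1

0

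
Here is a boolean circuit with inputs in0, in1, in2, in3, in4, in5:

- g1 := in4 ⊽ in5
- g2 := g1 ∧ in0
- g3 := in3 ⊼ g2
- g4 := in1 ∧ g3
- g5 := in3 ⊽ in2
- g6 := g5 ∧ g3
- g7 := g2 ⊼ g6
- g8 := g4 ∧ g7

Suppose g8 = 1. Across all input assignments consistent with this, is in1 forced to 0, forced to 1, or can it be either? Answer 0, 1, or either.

g8 = g4 ∧ g7 must be 1, so both g4 = 1 and g7 = 1.
Every assignment with g8 = 1 has in1 = 1; there are 29 such assignment(s).

1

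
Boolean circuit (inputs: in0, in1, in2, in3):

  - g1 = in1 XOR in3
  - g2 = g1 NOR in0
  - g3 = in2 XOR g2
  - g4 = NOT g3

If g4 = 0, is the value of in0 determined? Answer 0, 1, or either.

either

Both values of in0 occur among assignments with g4 = 0:
  in0=0: in0=0, in1=0, in2=0, in3=0
  in0=1: in0=1, in1=0, in2=1, in3=0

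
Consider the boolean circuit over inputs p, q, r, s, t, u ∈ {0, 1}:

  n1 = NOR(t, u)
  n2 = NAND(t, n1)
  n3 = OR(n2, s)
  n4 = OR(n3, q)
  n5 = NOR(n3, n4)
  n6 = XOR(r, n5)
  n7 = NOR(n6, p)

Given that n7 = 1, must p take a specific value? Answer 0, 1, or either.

n7 = NOR(n6, p) must be 1, so both n6 = 0 and p = 0.
n6 = XOR(r, n5) must be 0, so r and n5 are equal.
Every assignment with n7 = 1 has p = 0; there are 16 such assignment(s).

0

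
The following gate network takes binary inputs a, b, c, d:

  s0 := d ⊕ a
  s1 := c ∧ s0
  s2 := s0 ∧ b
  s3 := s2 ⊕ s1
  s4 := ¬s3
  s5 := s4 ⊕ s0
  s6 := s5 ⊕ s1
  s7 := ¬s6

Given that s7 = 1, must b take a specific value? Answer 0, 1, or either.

0

s7 = ¬s6 must be 1, so s6 = 0.
s6 = s5 ⊕ s1 must be 0, so s5 and s1 are equal.
Every assignment with s7 = 1 has b = 0; there are 4 such assignment(s).
  a=0, b=0, c=0, d=1
  a=0, b=0, c=1, d=1
  a=1, b=0, c=0, d=0
  a=1, b=0, c=1, d=0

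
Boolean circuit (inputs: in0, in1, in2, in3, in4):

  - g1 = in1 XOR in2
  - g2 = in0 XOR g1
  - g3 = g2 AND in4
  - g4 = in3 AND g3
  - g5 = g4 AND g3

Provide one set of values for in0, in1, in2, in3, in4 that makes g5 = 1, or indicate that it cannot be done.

g5 = g4 AND g3 must be 1, so both g4 = 1 and g3 = 1.
g4 = in3 AND g3 must be 1, so both in3 = 1 and g3 = 1.
g3 = g2 AND in4 must be 1, so both g2 = 1 and in4 = 1.
Check with in0=0 in1=0 in2=1 in3=1 in4=1:
g1 = in1 XOR in2 = 0 XOR 1 = 1
g2 = in0 XOR g1 = 0 XOR 1 = 1
g3 = g2 AND in4 = 1 AND 1 = 1
g4 = in3 AND g3 = 1 AND 1 = 1
g5 = g4 AND g3 = 1 AND 1 = 1
So g5 = 1 as required.

in0=0 in1=0 in2=1 in3=1 in4=1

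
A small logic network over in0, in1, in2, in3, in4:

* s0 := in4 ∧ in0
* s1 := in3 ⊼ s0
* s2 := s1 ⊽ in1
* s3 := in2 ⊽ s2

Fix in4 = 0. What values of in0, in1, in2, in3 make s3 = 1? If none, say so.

in0=0, in1=0, in2=0, in3=0

s3 = in2 ⊽ s2 must be 1, so both in2 = 0 and s2 = 0.
Check with in4 = 0 and in0=0, in1=0, in2=0, in3=0:
s0 = in4 ∧ in0 = 0 ∧ 0 = 0
s1 = in3 ⊼ s0 = 0 ⊼ 0 = 1
s2 = s1 ⊽ in1 = 1 ⊽ 0 = 0
s3 = in2 ⊽ s2 = 0 ⊽ 0 = 1
So s3 = 1.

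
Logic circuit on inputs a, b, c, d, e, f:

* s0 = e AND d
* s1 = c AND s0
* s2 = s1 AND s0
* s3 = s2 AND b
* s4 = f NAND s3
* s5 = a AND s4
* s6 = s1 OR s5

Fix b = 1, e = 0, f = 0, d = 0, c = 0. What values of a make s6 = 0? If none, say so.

a=0

s6 = s1 OR s5 must be 0, so both s1 = 0 and s5 = 0.
Check with b = 1, e = 0, f = 0, d = 0, c = 0 and a=0:
s0 = e AND d = 0 AND 0 = 0
s1 = c AND s0 = 0 AND 0 = 0
s2 = s1 AND s0 = 0 AND 0 = 0
s3 = s2 AND b = 0 AND 1 = 0
s4 = f NAND s3 = 0 NAND 0 = 1
s5 = a AND s4 = 0 AND 1 = 0
s6 = s1 OR s5 = 0 OR 0 = 0
So s6 = 0.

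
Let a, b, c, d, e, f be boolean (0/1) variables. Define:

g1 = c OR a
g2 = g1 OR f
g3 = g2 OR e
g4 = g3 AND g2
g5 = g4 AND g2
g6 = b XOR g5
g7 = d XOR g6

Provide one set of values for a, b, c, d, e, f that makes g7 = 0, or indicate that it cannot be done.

a=1 b=0 c=1 d=1 e=0 f=0

Check with a=1 b=0 c=1 d=1 e=0 f=0:
g1 = c OR a = 1 OR 1 = 1
g2 = g1 OR f = 1 OR 0 = 1
g3 = g2 OR e = 1 OR 0 = 1
g4 = g3 AND g2 = 1 AND 1 = 1
g5 = g4 AND g2 = 1 AND 1 = 1
g6 = b XOR g5 = 0 XOR 1 = 1
g7 = d XOR g6 = 1 XOR 1 = 0
So g7 = 0 as required.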